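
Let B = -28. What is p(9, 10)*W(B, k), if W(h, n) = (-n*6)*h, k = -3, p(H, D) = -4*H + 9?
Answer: 13608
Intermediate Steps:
p(H, D) = 9 - 4*H
W(h, n) = -6*h*n (W(h, n) = (-6*n)*h = -6*h*n)
p(9, 10)*W(B, k) = (9 - 4*9)*(-6*(-28)*(-3)) = (9 - 36)*(-504) = -27*(-504) = 13608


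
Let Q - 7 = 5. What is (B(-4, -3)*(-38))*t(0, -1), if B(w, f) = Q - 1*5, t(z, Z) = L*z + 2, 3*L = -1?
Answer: -532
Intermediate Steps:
Q = 12 (Q = 7 + 5 = 12)
L = -⅓ (L = (⅓)*(-1) = -⅓ ≈ -0.33333)
t(z, Z) = 2 - z/3 (t(z, Z) = -z/3 + 2 = 2 - z/3)
B(w, f) = 7 (B(w, f) = 12 - 1*5 = 12 - 5 = 7)
(B(-4, -3)*(-38))*t(0, -1) = (7*(-38))*(2 - ⅓*0) = -266*(2 + 0) = -266*2 = -532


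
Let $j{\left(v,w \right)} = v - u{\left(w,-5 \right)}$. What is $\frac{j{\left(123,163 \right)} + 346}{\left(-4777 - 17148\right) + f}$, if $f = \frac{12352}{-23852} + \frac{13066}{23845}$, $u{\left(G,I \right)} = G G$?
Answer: $\frac{3711099883500}{3117461810677} \approx 1.1904$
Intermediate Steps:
$u{\left(G,I \right)} = G^{2}$
$f = \frac{4279198}{142187735}$ ($f = 12352 \left(- \frac{1}{23852}\right) + 13066 \cdot \frac{1}{23845} = - \frac{3088}{5963} + \frac{13066}{23845} = \frac{4279198}{142187735} \approx 0.030095$)
$j{\left(v,w \right)} = v - w^{2}$
$\frac{j{\left(123,163 \right)} + 346}{\left(-4777 - 17148\right) + f} = \frac{\left(123 - 163^{2}\right) + 346}{\left(-4777 - 17148\right) + \frac{4279198}{142187735}} = \frac{\left(123 - 26569\right) + 346}{-21925 + \frac{4279198}{142187735}} = \frac{\left(123 - 26569\right) + 346}{- \frac{3117461810677}{142187735}} = \left(-26446 + 346\right) \left(- \frac{142187735}{3117461810677}\right) = \left(-26100\right) \left(- \frac{142187735}{3117461810677}\right) = \frac{3711099883500}{3117461810677}$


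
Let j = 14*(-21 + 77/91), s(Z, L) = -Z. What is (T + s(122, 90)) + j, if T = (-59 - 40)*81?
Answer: -109501/13 ≈ -8423.2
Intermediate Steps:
j = -3668/13 (j = 14*(-21 + 77*(1/91)) = 14*(-21 + 11/13) = 14*(-262/13) = -3668/13 ≈ -282.15)
T = -8019 (T = -99*81 = -8019)
(T + s(122, 90)) + j = (-8019 - 1*122) - 3668/13 = (-8019 - 122) - 3668/13 = -8141 - 3668/13 = -109501/13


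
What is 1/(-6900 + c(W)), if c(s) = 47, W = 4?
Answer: -1/6853 ≈ -0.00014592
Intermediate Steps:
1/(-6900 + c(W)) = 1/(-6900 + 47) = 1/(-6853) = -1/6853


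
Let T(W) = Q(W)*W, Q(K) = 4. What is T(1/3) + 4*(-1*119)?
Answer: -1424/3 ≈ -474.67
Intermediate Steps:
T(W) = 4*W
T(1/3) + 4*(-1*119) = 4/3 + 4*(-1*119) = 4*(⅓) + 4*(-119) = 4/3 - 476 = -1424/3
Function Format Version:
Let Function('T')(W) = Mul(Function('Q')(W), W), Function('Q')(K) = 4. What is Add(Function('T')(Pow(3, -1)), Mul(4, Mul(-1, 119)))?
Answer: Rational(-1424, 3) ≈ -474.67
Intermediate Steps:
Function('T')(W) = Mul(4, W)
Add(Function('T')(Pow(3, -1)), Mul(4, Mul(-1, 119))) = Add(Mul(4, Pow(3, -1)), Mul(4, Mul(-1, 119))) = Add(Mul(4, Rational(1, 3)), Mul(4, -119)) = Add(Rational(4, 3), -476) = Rational(-1424, 3)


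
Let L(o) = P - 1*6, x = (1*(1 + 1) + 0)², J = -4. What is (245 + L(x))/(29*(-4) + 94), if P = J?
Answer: -235/22 ≈ -10.682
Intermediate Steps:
P = -4
x = 4 (x = (1*2 + 0)² = (2 + 0)² = 2² = 4)
L(o) = -10 (L(o) = -4 - 1*6 = -4 - 6 = -10)
(245 + L(x))/(29*(-4) + 94) = (245 - 10)/(29*(-4) + 94) = 235/(-116 + 94) = 235/(-22) = 235*(-1/22) = -235/22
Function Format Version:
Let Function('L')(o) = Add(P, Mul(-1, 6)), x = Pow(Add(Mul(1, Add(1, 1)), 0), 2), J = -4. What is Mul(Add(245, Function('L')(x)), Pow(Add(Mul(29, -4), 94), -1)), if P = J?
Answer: Rational(-235, 22) ≈ -10.682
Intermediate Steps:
P = -4
x = 4 (x = Pow(Add(Mul(1, 2), 0), 2) = Pow(Add(2, 0), 2) = Pow(2, 2) = 4)
Function('L')(o) = -10 (Function('L')(o) = Add(-4, Mul(-1, 6)) = Add(-4, -6) = -10)
Mul(Add(245, Function('L')(x)), Pow(Add(Mul(29, -4), 94), -1)) = Mul(Add(245, -10), Pow(Add(Mul(29, -4), 94), -1)) = Mul(235, Pow(Add(-116, 94), -1)) = Mul(235, Pow(-22, -1)) = Mul(235, Rational(-1, 22)) = Rational(-235, 22)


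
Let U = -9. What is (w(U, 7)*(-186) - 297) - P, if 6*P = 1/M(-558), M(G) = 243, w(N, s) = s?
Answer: -2331343/1458 ≈ -1599.0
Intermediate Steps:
P = 1/1458 (P = (1/6)/243 = (1/6)*(1/243) = 1/1458 ≈ 0.00068587)
(w(U, 7)*(-186) - 297) - P = (7*(-186) - 297) - 1*1/1458 = (-1302 - 297) - 1/1458 = -1599 - 1/1458 = -2331343/1458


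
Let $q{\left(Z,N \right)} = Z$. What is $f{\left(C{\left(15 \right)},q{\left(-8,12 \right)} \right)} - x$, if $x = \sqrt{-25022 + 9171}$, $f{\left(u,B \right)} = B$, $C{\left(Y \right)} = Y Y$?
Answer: $-8 - 11 i \sqrt{131} \approx -8.0 - 125.9 i$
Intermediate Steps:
$C{\left(Y \right)} = Y^{2}$
$x = 11 i \sqrt{131}$ ($x = \sqrt{-15851} = 11 i \sqrt{131} \approx 125.9 i$)
$f{\left(C{\left(15 \right)},q{\left(-8,12 \right)} \right)} - x = -8 - 11 i \sqrt{131}$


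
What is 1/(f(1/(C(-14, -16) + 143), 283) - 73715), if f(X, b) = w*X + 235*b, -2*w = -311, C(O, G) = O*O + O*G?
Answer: -1126/8118149 ≈ -0.00013870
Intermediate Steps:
C(O, G) = O² + G*O
w = 311/2 (w = -½*(-311) = 311/2 ≈ 155.50)
f(X, b) = 235*b + 311*X/2 (f(X, b) = 311*X/2 + 235*b = 235*b + 311*X/2)
1/(f(1/(C(-14, -16) + 143), 283) - 73715) = 1/((235*283 + 311/(2*(-14*(-16 - 14) + 143))) - 73715) = 1/((66505 + 311/(2*(-14*(-30) + 143))) - 73715) = 1/((66505 + 311/(2*(420 + 143))) - 73715) = 1/((66505 + (311/2)/563) - 73715) = 1/((66505 + (311/2)*(1/563)) - 73715) = 1/((66505 + 311/1126) - 73715) = 1/(74884941/1126 - 73715) = 1/(-8118149/1126) = -1126/8118149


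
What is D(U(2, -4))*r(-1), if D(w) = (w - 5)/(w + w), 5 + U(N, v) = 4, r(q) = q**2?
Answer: 3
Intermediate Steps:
U(N, v) = -1 (U(N, v) = -5 + 4 = -1)
D(w) = (-5 + w)/(2*w) (D(w) = (-5 + w)/((2*w)) = (-5 + w)*(1/(2*w)) = (-5 + w)/(2*w))
D(U(2, -4))*r(-1) = ((1/2)*(-5 - 1)/(-1))*(-1)**2 = ((1/2)*(-1)*(-6))*1 = 3*1 = 3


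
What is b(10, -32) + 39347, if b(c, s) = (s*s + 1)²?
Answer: 1089972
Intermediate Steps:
b(c, s) = (1 + s²)² (b(c, s) = (s² + 1)² = (1 + s²)²)
b(10, -32) + 39347 = (1 + (-32)²)² + 39347 = (1 + 1024)² + 39347 = 1025² + 39347 = 1050625 + 39347 = 1089972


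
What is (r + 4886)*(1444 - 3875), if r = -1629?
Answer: -7917767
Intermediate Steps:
(r + 4886)*(1444 - 3875) = (-1629 + 4886)*(1444 - 3875) = 3257*(-2431) = -7917767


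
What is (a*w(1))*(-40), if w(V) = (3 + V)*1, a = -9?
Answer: 1440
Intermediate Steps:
w(V) = 3 + V
(a*w(1))*(-40) = -9*(3 + 1)*(-40) = -9*4*(-40) = -36*(-40) = 1440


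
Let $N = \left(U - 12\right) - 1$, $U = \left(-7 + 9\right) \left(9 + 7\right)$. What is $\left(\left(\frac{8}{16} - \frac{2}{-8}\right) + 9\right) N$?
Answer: $\frac{741}{4} \approx 185.25$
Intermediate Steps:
$U = 32$ ($U = 2 \cdot 16 = 32$)
$N = 19$ ($N = \left(32 - 12\right) - 1 = 20 - 1 = 19$)
$\left(\left(\frac{8}{16} - \frac{2}{-8}\right) + 9\right) N = \left(\left(\frac{8}{16} - \frac{2}{-8}\right) + 9\right) 19 = \left(\left(8 \cdot \frac{1}{16} - - \frac{1}{4}\right) + 9\right) 19 = \left(\left(\frac{1}{2} + \frac{1}{4}\right) + 9\right) 19 = \left(\frac{3}{4} + 9\right) 19 = \frac{39}{4} \cdot 19 = \frac{741}{4}$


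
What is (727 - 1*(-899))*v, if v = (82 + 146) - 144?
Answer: 136584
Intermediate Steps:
v = 84 (v = 228 - 144 = 84)
(727 - 1*(-899))*v = (727 - 1*(-899))*84 = (727 + 899)*84 = 1626*84 = 136584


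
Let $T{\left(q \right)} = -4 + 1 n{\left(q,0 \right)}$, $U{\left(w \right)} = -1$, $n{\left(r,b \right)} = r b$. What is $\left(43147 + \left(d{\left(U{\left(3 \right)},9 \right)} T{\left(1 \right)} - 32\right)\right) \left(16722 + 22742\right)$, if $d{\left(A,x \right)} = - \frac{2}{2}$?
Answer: $1701648216$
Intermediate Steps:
$n{\left(r,b \right)} = b r$
$T{\left(q \right)} = -4$ ($T{\left(q \right)} = -4 + 1 \cdot 0 q = -4 + 1 \cdot 0 = -4 + 0 = -4$)
$d{\left(A,x \right)} = -1$ ($d{\left(A,x \right)} = \left(-2\right) \frac{1}{2} = -1$)
$\left(43147 + \left(d{\left(U{\left(3 \right)},9 \right)} T{\left(1 \right)} - 32\right)\right) \left(16722 + 22742\right) = \left(43147 - 28\right) \left(16722 + 22742\right) = \left(43147 + \left(4 - 32\right)\right) 39464 = \left(43147 - 28\right) 39464 = 43119 \cdot 39464 = 1701648216$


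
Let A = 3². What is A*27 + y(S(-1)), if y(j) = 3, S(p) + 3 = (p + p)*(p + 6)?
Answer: 246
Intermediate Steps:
A = 9
S(p) = -3 + 2*p*(6 + p) (S(p) = -3 + (p + p)*(p + 6) = -3 + (2*p)*(6 + p) = -3 + 2*p*(6 + p))
A*27 + y(S(-1)) = 9*27 + 3 = 243 + 3 = 246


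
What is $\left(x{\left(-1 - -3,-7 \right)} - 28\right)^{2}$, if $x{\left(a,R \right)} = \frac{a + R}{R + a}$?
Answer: $729$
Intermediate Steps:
$x{\left(a,R \right)} = 1$ ($x{\left(a,R \right)} = \frac{R + a}{R + a} = 1$)
$\left(x{\left(-1 - -3,-7 \right)} - 28\right)^{2} = \left(1 - 28\right)^{2} = \left(-27\right)^{2} = 729$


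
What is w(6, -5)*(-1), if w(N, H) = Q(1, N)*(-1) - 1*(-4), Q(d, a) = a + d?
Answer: 3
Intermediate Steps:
w(N, H) = 3 - N (w(N, H) = (N + 1)*(-1) - 1*(-4) = (1 + N)*(-1) + 4 = (-1 - N) + 4 = 3 - N)
w(6, -5)*(-1) = (3 - 1*6)*(-1) = (3 - 6)*(-1) = -3*(-1) = 3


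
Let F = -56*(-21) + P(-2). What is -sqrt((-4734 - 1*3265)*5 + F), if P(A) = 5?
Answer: -I*sqrt(38814) ≈ -197.01*I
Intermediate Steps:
F = 1181 (F = -56*(-21) + 5 = 1176 + 5 = 1181)
-sqrt((-4734 - 1*3265)*5 + F) = -sqrt((-4734 - 1*3265)*5 + 1181) = -sqrt((-4734 - 3265)*5 + 1181) = -sqrt(-7999*5 + 1181) = -sqrt(-39995 + 1181) = -sqrt(-38814) = -I*sqrt(38814)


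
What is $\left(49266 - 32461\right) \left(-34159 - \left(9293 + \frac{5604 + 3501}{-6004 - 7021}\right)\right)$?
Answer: $- \frac{380433737679}{521} \approx -7.302 \cdot 10^{8}$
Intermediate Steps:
$\left(49266 - 32461\right) \left(-34159 - \left(9293 + \frac{5604 + 3501}{-6004 - 7021}\right)\right) = 16805 \left(-34159 - \left(9293 + \frac{9105}{-13025}\right)\right) = 16805 \left(-34159 - \left(9293 + 9105 \left(- \frac{1}{13025}\right)\right)\right) = 16805 \left(-34159 - \frac{24206444}{2605}\right) = 16805 \left(- \frac{113190639}{2605}\right) = - \frac{380433737679}{521}$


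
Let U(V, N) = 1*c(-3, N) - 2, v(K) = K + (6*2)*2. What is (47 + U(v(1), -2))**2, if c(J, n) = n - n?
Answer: 2025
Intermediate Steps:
v(K) = 24 + K (v(K) = K + 12*2 = K + 24 = 24 + K)
c(J, n) = 0
U(V, N) = -2 (U(V, N) = 1*0 - 2 = 0 - 2 = -2)
(47 + U(v(1), -2))**2 = (47 - 2)**2 = 45**2 = 2025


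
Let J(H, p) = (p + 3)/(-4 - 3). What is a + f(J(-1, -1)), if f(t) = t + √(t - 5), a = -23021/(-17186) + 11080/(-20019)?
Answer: 1204962565/2408325738 + I*√259/7 ≈ 0.50033 + 2.2991*I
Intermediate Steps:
J(H, p) = -3/7 - p/7 (J(H, p) = (3 + p)/(-7) = (3 + p)*(-⅐) = -3/7 - p/7)
a = 270436519/344046534 (a = -23021*(-1/17186) + 11080*(-1/20019) = 23021/17186 - 11080/20019 = 270436519/344046534 ≈ 0.78605)
f(t) = t + √(-5 + t)
a + f(J(-1, -1)) = 270436519/344046534 + ((-3/7 - ⅐*(-1)) + √(-5 + (-3/7 - ⅐*(-1)))) = 270436519/344046534 + ((-3/7 + ⅐) + √(-5 + (-3/7 + ⅐))) = 270436519/344046534 + (-2/7 + √(-5 - 2/7)) = 270436519/344046534 + (-2/7 + √(-37/7)) = 270436519/344046534 + (-2/7 + I*√259/7) = 1204962565/2408325738 + I*√259/7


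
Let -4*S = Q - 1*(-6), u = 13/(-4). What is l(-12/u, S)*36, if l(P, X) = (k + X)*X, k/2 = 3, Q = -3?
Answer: -567/4 ≈ -141.75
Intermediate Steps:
u = -13/4 (u = 13*(-¼) = -13/4 ≈ -3.2500)
k = 6 (k = 2*3 = 6)
S = -¾ (S = -(-3 - 1*(-6))/4 = -(-3 + 6)/4 = -¼*3 = -¾ ≈ -0.75000)
l(P, X) = X*(6 + X) (l(P, X) = (6 + X)*X = X*(6 + X))
l(-12/u, S)*36 = -3*(6 - ¾)/4*36 = -¾*21/4*36 = -63/16*36 = -567/4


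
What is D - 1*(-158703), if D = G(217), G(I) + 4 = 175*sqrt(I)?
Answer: 158699 + 175*sqrt(217) ≈ 1.6128e+5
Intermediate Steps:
G(I) = -4 + 175*sqrt(I)
D = -4 + 175*sqrt(217) ≈ 2573.9
D - 1*(-158703) = (-4 + 175*sqrt(217)) - 1*(-158703) = (-4 + 175*sqrt(217)) + 158703 = 158699 + 175*sqrt(217)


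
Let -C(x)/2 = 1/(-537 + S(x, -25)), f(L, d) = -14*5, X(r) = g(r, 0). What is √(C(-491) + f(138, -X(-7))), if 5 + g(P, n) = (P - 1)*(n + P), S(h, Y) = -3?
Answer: I*√566970/90 ≈ 8.3664*I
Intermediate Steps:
g(P, n) = -5 + (-1 + P)*(P + n) (g(P, n) = -5 + (P - 1)*(n + P) = -5 + (-1 + P)*(P + n))
X(r) = -5 + r² - r (X(r) = -5 + r² - r - 1*0 + r*0 = -5 + r² - r + 0 + 0 = -5 + r² - r)
f(L, d) = -70
C(x) = 1/270 (C(x) = -2/(-537 - 3) = -2/(-540) = -2*(-1/540) = 1/270)
√(C(-491) + f(138, -X(-7))) = √(1/270 - 70) = √(-18899/270) = I*√566970/90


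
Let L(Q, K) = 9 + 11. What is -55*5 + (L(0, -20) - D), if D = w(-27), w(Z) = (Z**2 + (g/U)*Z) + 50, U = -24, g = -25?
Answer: -8047/8 ≈ -1005.9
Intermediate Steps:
w(Z) = 50 + Z**2 + 25*Z/24 (w(Z) = (Z**2 + (-25/(-24))*Z) + 50 = (Z**2 + (-25*(-1/24))*Z) + 50 = (Z**2 + 25*Z/24) + 50 = 50 + Z**2 + 25*Z/24)
L(Q, K) = 20
D = 6007/8 (D = 50 + (-27)**2 + (25/24)*(-27) = 50 + 729 - 225/8 = 6007/8 ≈ 750.88)
-55*5 + (L(0, -20) - D) = -55*5 + (20 - 1*6007/8) = -275 + (20 - 6007/8) = -275 - 5847/8 = -8047/8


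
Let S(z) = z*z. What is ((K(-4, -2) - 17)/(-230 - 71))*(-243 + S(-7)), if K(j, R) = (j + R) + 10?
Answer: -2522/301 ≈ -8.3787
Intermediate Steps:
K(j, R) = 10 + R + j (K(j, R) = (R + j) + 10 = 10 + R + j)
S(z) = z²
((K(-4, -2) - 17)/(-230 - 71))*(-243 + S(-7)) = (((10 - 2 - 4) - 17)/(-230 - 71))*(-243 + (-7)²) = ((4 - 17)/(-301))*(-243 + 49) = -13*(-1/301)*(-194) = (13/301)*(-194) = -2522/301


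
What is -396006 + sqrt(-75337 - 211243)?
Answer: -396006 + 2*I*sqrt(71645) ≈ -3.9601e+5 + 535.33*I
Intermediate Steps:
-396006 + sqrt(-75337 - 211243) = -396006 + sqrt(-286580) = -396006 + 2*I*sqrt(71645)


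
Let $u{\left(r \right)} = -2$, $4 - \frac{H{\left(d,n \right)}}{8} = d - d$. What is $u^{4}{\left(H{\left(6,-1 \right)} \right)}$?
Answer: $16$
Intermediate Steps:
$H{\left(d,n \right)} = 32$ ($H{\left(d,n \right)} = 32 - 8 \left(d - d\right) = 32 - 0 = 32 + 0 = 32$)
$u^{4}{\left(H{\left(6,-1 \right)} \right)} = \left(-2\right)^{4} = 16$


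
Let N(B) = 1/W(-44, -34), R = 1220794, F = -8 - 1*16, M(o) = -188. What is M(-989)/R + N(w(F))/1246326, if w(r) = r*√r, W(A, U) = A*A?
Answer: -226810780387/1472819069152992 ≈ -0.00015400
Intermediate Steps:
W(A, U) = A²
F = -24 (F = -8 - 16 = -24)
w(r) = r^(3/2)
N(B) = 1/1936 (N(B) = 1/((-44)²) = 1/1936)
M(-989)/R + N(w(F))/1246326 = -188/1220794 + (1/1936)/1246326 = -188*1/1220794 + (1/1936)*(1/1246326) = -94/610397 + 1/2412887136 = -226810780387/1472819069152992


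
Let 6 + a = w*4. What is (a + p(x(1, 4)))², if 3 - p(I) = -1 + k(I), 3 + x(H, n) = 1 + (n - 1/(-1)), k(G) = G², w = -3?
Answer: 529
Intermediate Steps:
x(H, n) = -1 + n (x(H, n) = -3 + (1 + (n - 1/(-1))) = -3 + (1 + (n - 1*(-1))) = -3 + (1 + (n + 1)) = -3 + (1 + (1 + n)) = -3 + (2 + n) = -1 + n)
p(I) = 4 - I² (p(I) = 3 - (-1 + I²) = 3 + (1 - I²) = 4 - I²)
a = -18 (a = -6 - 3*4 = -6 - 12 = -18)
(a + p(x(1, 4)))² = (-18 + (4 - (-1 + 4)²))² = (-18 + (4 - 1*3²))² = (-18 + (4 - 1*9))² = (-18 + (4 - 9))² = (-18 - 5)² = (-23)² = 529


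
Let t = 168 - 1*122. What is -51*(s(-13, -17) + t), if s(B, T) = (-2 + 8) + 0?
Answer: -2652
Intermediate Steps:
s(B, T) = 6 (s(B, T) = 6 + 0 = 6)
t = 46 (t = 168 - 122 = 46)
-51*(s(-13, -17) + t) = -51*(6 + 46) = -51*52 = -2652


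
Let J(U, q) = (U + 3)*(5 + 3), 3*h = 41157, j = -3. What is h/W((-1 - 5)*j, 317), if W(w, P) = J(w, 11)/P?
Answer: 1449641/56 ≈ 25886.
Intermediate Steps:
h = 13719 (h = (⅓)*41157 = 13719)
J(U, q) = 24 + 8*U (J(U, q) = (3 + U)*8 = 24 + 8*U)
W(w, P) = (24 + 8*w)/P
h/W((-1 - 5)*j, 317) = 13719/((8*(3 + (-1 - 5)*(-3))/317)) = 13719/((8*(1/317)*(3 - 6*(-3)))) = 13719/((8*(1/317)*(3 + 18))) = 13719/((8*(1/317)*21)) = 13719/(168/317) = 13719*(317/168) = 1449641/56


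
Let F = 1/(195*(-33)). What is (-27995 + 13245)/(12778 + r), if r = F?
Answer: -94916250/82226429 ≈ -1.1543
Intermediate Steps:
F = -1/6435 (F = 1/(-6435) = -1/6435 ≈ -0.00015540)
r = -1/6435 ≈ -0.00015540
(-27995 + 13245)/(12778 + r) = (-27995 + 13245)/(12778 - 1/6435) = -14750/82226429/6435 = -14750*6435/82226429 = -94916250/82226429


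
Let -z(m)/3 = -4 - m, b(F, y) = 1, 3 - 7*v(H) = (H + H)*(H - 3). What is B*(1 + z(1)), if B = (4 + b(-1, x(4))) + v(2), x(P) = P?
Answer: 96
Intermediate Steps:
v(H) = 3/7 - 2*H*(-3 + H)/7 (v(H) = 3/7 - (H + H)*(H - 3)/7 = 3/7 - 2*H*(-3 + H)/7)
z(m) = 12 + 3*m (z(m) = -3*(-4 - m) = 12 + 3*m)
B = 6 (B = (4 + 1) + (3/7 - 2/7*2² + (6/7)*2) = 5 + (3/7 - 2/7*4 + 12/7) = 5 + (3/7 - 8/7 + 12/7) = 5 + 1 = 6)
B*(1 + z(1)) = 6*(1 + (12 + 3*1)) = 6*(1 + (12 + 3)) = 6*(1 + 15) = 6*16 = 96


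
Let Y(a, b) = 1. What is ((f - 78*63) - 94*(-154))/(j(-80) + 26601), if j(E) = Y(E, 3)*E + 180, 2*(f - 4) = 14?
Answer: 9573/26701 ≈ 0.35853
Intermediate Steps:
f = 11 (f = 4 + (½)*14 = 4 + 7 = 11)
j(E) = 180 + E (j(E) = 1*E + 180 = E + 180 = 180 + E)
((f - 78*63) - 94*(-154))/(j(-80) + 26601) = ((11 - 78*63) - 94*(-154))/((180 - 80) + 26601) = ((11 - 4914) + 14476)/(100 + 26601) = (-4903 + 14476)/26701 = 9573*(1/26701) = 9573/26701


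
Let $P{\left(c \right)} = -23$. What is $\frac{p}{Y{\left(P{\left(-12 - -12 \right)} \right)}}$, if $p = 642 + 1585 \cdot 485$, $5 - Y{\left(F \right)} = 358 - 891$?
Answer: $\frac{769367}{538} \approx 1430.1$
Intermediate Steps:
$Y{\left(F \right)} = 538$ ($Y{\left(F \right)} = 5 - \left(358 - 891\right) = 5 - -533 = 5 + 533 = 538$)
$p = 769367$ ($p = 642 + 768725 = 769367$)
$\frac{p}{Y{\left(P{\left(-12 - -12 \right)} \right)}} = \frac{769367}{538}$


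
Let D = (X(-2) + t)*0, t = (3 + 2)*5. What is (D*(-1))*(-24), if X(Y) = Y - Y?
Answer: 0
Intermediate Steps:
X(Y) = 0
t = 25 (t = 5*5 = 25)
D = 0 (D = (0 + 25)*0 = 25*0 = 0)
(D*(-1))*(-24) = (0*(-1))*(-24) = 0*(-24) = 0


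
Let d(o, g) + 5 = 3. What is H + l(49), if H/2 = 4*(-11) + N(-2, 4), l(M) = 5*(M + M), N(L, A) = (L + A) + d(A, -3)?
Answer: 402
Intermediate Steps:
d(o, g) = -2 (d(o, g) = -5 + 3 = -2)
N(L, A) = -2 + A + L (N(L, A) = (L + A) - 2 = (A + L) - 2 = -2 + A + L)
l(M) = 10*M (l(M) = 5*(2*M) = 10*M)
H = -88 (H = 2*(4*(-11) + (-2 + 4 - 2)) = 2*(-44 + 0) = 2*(-44) = -88)
H + l(49) = -88 + 10*49 = -88 + 490 = 402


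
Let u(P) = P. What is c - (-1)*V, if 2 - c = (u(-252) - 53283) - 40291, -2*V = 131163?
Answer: 56493/2 ≈ 28247.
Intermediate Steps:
V = -131163/2 (V = -½*131163 = -131163/2 ≈ -65582.)
c = 93828 (c = 2 - ((-252 - 53283) - 40291) = 2 - (-53535 - 40291) = 2 - 1*(-93826) = 2 + 93826 = 93828)
c - (-1)*V = 93828 - (-1)*(-131163)/2 = 93828 - 1*131163/2 = 93828 - 131163/2 = 56493/2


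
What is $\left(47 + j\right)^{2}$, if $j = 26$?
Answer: $5329$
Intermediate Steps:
$\left(47 + j\right)^{2} = \left(47 + 26\right)^{2} = 73^{2} = 5329$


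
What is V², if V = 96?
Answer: 9216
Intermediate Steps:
V² = 96² = 9216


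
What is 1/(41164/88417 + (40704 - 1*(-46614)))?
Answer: 88417/7720436770 ≈ 1.1452e-5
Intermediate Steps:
1/(41164/88417 + (40704 - 1*(-46614))) = 1/(41164*(1/88417) + (40704 + 46614)) = 1/(41164/88417 + 87318) = 1/(7720436770/88417) = 88417/7720436770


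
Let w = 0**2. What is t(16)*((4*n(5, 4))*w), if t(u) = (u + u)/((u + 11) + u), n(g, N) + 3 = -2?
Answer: 0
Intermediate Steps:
n(g, N) = -5 (n(g, N) = -3 - 2 = -5)
w = 0
t(u) = 2*u/(11 + 2*u) (t(u) = (2*u)/((11 + u) + u) = (2*u)/(11 + 2*u) = 2*u/(11 + 2*u))
t(16)*((4*n(5, 4))*w) = (2*16/(11 + 2*16))*((4*(-5))*0) = (2*16/(11 + 32))*(-20*0) = (2*16/43)*0 = (2*16*(1/43))*0 = (32/43)*0 = 0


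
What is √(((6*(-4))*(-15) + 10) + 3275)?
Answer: 27*√5 ≈ 60.374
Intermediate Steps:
√(((6*(-4))*(-15) + 10) + 3275) = √((-24*(-15) + 10) + 3275) = √((360 + 10) + 3275) = √(370 + 3275) = √3645 = 27*√5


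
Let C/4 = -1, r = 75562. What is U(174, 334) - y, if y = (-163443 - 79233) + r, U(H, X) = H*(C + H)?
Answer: 196694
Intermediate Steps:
C = -4 (C = 4*(-1) = -4)
U(H, X) = H*(-4 + H)
y = -167114 (y = (-163443 - 79233) + 75562 = -242676 + 75562 = -167114)
U(174, 334) - y = 174*(-4 + 174) - 1*(-167114) = 174*170 + 167114 = 29580 + 167114 = 196694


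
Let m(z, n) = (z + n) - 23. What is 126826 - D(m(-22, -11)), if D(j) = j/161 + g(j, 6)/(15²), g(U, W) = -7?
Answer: 656326511/5175 ≈ 1.2683e+5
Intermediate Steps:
m(z, n) = -23 + n + z (m(z, n) = (n + z) - 23 = -23 + n + z)
D(j) = -7/225 + j/161 (D(j) = j/161 - 7/(15²) = j*(1/161) - 7/225 = j/161 - 7*1/225 = j/161 - 7/225 = -7/225 + j/161)
126826 - D(m(-22, -11)) = 126826 - (-7/225 + (-23 - 11 - 22)/161) = 126826 - (-7/225 + (1/161)*(-56)) = 126826 - (-7/225 - 8/23) = 126826 - 1*(-1961/5175) = 126826 + 1961/5175 = 656326511/5175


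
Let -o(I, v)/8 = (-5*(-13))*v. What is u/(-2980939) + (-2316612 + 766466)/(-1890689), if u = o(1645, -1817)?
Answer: 218037851718/433540659767 ≈ 0.50292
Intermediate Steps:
o(I, v) = -520*v (o(I, v) = -8*(-5*(-13))*v = -520*v)
u = 944840 (u = -520*(-1817) = 944840)
u/(-2980939) + (-2316612 + 766466)/(-1890689) = 944840/(-2980939) + (-2316612 + 766466)/(-1890689) = 944840*(-1/2980939) - 1550146*(-1/1890689) = -72680/229303 + 1550146/1890689 = 218037851718/433540659767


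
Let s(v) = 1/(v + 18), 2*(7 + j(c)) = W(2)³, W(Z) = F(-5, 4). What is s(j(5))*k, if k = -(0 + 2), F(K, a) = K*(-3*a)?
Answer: -2/108011 ≈ -1.8517e-5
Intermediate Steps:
F(K, a) = -3*K*a
W(Z) = 60 (W(Z) = -3*(-5)*4 = 60)
j(c) = 107993 (j(c) = -7 + (½)*60³ = -7 + (½)*216000 = -7 + 108000 = 107993)
s(v) = 1/(18 + v)
k = -2 (k = -1*2 = -2)
s(j(5))*k = -2/(18 + 107993) = -2/108011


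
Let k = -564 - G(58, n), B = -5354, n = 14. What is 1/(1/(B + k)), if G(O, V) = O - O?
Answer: -5918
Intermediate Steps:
G(O, V) = 0
k = -564 (k = -564 - 1*0 = -564 + 0 = -564)
1/(1/(B + k)) = 1/(1/(-5354 - 564)) = 1/(1/(-5918)) = 1/(-1/5918) = -5918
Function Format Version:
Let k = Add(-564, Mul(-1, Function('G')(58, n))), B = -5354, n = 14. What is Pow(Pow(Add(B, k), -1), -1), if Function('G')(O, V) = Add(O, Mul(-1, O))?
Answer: -5918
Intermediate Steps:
Function('G')(O, V) = 0
k = -564 (k = Add(-564, Mul(-1, 0)) = Add(-564, 0) = -564)
Pow(Pow(Add(B, k), -1), -1) = Pow(Pow(Add(-5354, -564), -1), -1) = Pow(Pow(-5918, -1), -1) = Pow(Rational(-1, 5918), -1) = -5918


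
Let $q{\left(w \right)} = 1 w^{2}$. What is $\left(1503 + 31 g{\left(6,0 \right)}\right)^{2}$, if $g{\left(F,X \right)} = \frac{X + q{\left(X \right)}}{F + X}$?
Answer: $2259009$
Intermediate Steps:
$q{\left(w \right)} = w^{2}$
$g{\left(F,X \right)} = \frac{X + X^{2}}{F + X}$
$\left(1503 + 31 g{\left(6,0 \right)}\right)^{2} = \left(1503 + 31 \frac{0 \left(1 + 0\right)}{6 + 0}\right)^{2} = \left(1503 + 31 \cdot 0 \cdot \frac{1}{6} \cdot 1\right)^{2} = \left(1503 + 31 \cdot 0\right)^{2} = \left(1503 + 0\right)^{2} = 1503^{2} = 2259009$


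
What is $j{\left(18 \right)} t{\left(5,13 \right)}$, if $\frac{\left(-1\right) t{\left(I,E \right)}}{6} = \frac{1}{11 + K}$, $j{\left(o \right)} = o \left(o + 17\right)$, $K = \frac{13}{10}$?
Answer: $- \frac{12600}{41} \approx -307.32$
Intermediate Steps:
$K = \frac{13}{10}$ ($K = 13 \cdot \frac{1}{10} = \frac{13}{10} \approx 1.3$)
$j{\left(o \right)} = o \left(17 + o\right)$
$t{\left(I,E \right)} = - \frac{20}{41}$ ($t{\left(I,E \right)} = - \frac{6}{11 + \frac{13}{10}} = - \frac{6}{\frac{123}{10}} = \left(-6\right) \frac{10}{123} = - \frac{20}{41}$)
$j{\left(18 \right)} t{\left(5,13 \right)} = 18 \left(17 + 18\right) \left(- \frac{20}{41}\right) = 18 \cdot 35 \left(- \frac{20}{41}\right) = 630 \left(- \frac{20}{41}\right) = - \frac{12600}{41}$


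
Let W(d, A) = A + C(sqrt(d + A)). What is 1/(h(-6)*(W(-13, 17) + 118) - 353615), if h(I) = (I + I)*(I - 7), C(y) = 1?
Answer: -1/332399 ≈ -3.0084e-6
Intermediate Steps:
h(I) = 2*I*(-7 + I) (h(I) = (2*I)*(-7 + I) = 2*I*(-7 + I))
W(d, A) = 1 + A (W(d, A) = A + 1 = 1 + A)
1/(h(-6)*(W(-13, 17) + 118) - 353615) = 1/((2*(-6)*(-7 - 6))*((1 + 17) + 118) - 353615) = 1/((2*(-6)*(-13))*(18 + 118) - 353615) = 1/(156*136 - 353615) = 1/(21216 - 353615) = 1/(-332399) = -1/332399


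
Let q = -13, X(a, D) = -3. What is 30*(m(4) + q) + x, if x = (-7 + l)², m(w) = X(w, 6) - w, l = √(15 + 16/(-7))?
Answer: -600 + (49 - √623)²/49 ≈ -588.21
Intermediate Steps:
l = √623/7 (l = √(15 + 16*(-⅐)) = √(15 - 16/7) = √(89/7) = √623/7 ≈ 3.5657)
m(w) = -3 - w
x = (-7 + √623/7)² ≈ 11.794
30*(m(4) + q) + x = 30*((-3 - 1*4) - 13) + (49 - √623)²/49 = 30*((-3 - 4) - 13) + (49 - √623)²/49 = 30*(-7 - 13) + (49 - √623)²/49 = 30*(-20) + (49 - √623)²/49 = -600 + (49 - √623)²/49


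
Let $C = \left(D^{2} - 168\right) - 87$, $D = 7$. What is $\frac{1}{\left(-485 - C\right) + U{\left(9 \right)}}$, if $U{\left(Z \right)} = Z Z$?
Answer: $- \frac{1}{198} \approx -0.0050505$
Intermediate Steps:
$U{\left(Z \right)} = Z^{2}$
$C = -206$ ($C = \left(7^{2} - 168\right) - 87 = \left(49 - 168\right) - 87 = -119 - 87 = -206$)
$\frac{1}{\left(-485 - C\right) + U{\left(9 \right)}} = \frac{1}{\left(-485 - -206\right) + 9^{2}} = \frac{1}{\left(-485 + 206\right) + 81} = \frac{1}{-279 + 81} = \frac{1}{-198} = - \frac{1}{198}$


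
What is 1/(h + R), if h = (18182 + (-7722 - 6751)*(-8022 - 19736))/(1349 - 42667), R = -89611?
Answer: -20659/2052153507 ≈ -1.0067e-5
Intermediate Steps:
h = -200879858/20659 (h = (18182 - 14473*(-27758))/(-41318) = (18182 + 401741534)*(-1/41318) = 401759716*(-1/41318) = -200879858/20659 ≈ -9723.6)
1/(h + R) = 1/(-200879858/20659 - 89611) = 1/(-2052153507/20659) = -20659/2052153507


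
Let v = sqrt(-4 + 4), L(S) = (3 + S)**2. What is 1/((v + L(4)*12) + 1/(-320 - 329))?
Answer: 649/381611 ≈ 0.0017007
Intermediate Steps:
v = 0 (v = sqrt(0) = 0)
1/((v + L(4)*12) + 1/(-320 - 329)) = 1/((0 + (3 + 4)**2*12) + 1/(-320 - 329)) = 1/((0 + 7**2*12) + 1/(-649)) = 1/((0 + 49*12) - 1/649) = 1/((0 + 588) - 1/649) = 1/(588 - 1/649) = 1/(381611/649) = 649/381611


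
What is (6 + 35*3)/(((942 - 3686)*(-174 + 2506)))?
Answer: -111/6399008 ≈ -1.7346e-5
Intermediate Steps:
(6 + 35*3)/(((942 - 3686)*(-174 + 2506))) = (6 + 105)/((-2744*2332)) = 111/(-6399008) = 111*(-1/6399008) = -111/6399008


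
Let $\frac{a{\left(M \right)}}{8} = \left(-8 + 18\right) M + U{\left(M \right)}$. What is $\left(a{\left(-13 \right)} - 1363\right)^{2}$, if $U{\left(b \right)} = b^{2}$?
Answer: $1104601$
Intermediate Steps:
$a{\left(M \right)} = 8 M^{2} + 80 M$ ($a{\left(M \right)} = 8 \left(\left(-8 + 18\right) M + M^{2}\right) = 8 \left(10 M + M^{2}\right) = 8 \left(M^{2} + 10 M\right) = 8 M^{2} + 80 M$)
$\left(a{\left(-13 \right)} - 1363\right)^{2} = \left(8 \left(-13\right) \left(10 - 13\right) - 1363\right)^{2} = \left(8 \left(-13\right) \left(-3\right) - 1363\right)^{2} = \left(312 - 1363\right)^{2} = \left(-1051\right)^{2} = 1104601$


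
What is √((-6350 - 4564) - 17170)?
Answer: 2*I*√7021 ≈ 167.58*I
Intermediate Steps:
√((-6350 - 4564) - 17170) = √(-10914 - 17170) = √(-28084) = 2*I*√7021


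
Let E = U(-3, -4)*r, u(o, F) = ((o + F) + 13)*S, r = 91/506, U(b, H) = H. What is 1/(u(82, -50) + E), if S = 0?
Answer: -253/182 ≈ -1.3901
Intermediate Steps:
r = 91/506 (r = 91*(1/506) = 91/506 ≈ 0.17984)
u(o, F) = 0 (u(o, F) = ((o + F) + 13)*0 = ((F + o) + 13)*0 = (13 + F + o)*0 = 0)
E = -182/253 (E = -4*91/506 = -182/253 ≈ -0.71937)
1/(u(82, -50) + E) = 1/(0 - 182/253) = 1/(-182/253) = -253/182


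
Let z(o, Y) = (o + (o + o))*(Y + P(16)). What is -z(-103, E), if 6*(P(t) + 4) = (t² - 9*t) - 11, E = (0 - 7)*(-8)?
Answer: 42539/2 ≈ 21270.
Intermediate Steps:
E = 56 (E = -7*(-8) = 56)
P(t) = -35/6 - 3*t/2 + t²/6 (P(t) = -4 + ((t² - 9*t) - 11)/6 = -4 + (-11 + t² - 9*t)/6 = -4 + (-11/6 - 3*t/2 + t²/6) = -35/6 - 3*t/2 + t²/6)
z(o, Y) = 3*o*(77/6 + Y) (z(o, Y) = (o + (o + o))*(Y + (-35/6 - 3/2*16 + (⅙)*16²)) = (o + 2*o)*(Y + (-35/6 - 24 + (⅙)*256)) = (3*o)*(Y + (-35/6 - 24 + 128/3)) = (3*o)*(Y + 77/6) = (3*o)*(77/6 + Y) = 3*o*(77/6 + Y))
-z(-103, E) = -(-103)*(77 + 6*56)/2 = -(-103)*(77 + 336)/2 = -(-103)*413/2 = -1*(-42539/2) = 42539/2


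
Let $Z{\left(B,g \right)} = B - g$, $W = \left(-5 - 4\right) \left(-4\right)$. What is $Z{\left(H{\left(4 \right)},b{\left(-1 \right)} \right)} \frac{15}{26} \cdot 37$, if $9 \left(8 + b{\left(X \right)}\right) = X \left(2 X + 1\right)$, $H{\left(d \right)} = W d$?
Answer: $\frac{252895}{78} \approx 3242.2$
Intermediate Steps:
$W = 36$ ($W = \left(-9\right) \left(-4\right) = 36$)
$H{\left(d \right)} = 36 d$
$b{\left(X \right)} = -8 + \frac{X \left(1 + 2 X\right)}{9}$ ($b{\left(X \right)} = -8 + \frac{X \left(2 X + 1\right)}{9} = -8 + \frac{X \left(1 + 2 X\right)}{9}$)
$Z{\left(H{\left(4 \right)},b{\left(-1 \right)} \right)} \frac{15}{26} \cdot 37 = \left(36 \cdot 4 - \left(-8 + \frac{1}{9} \left(-1\right) + \frac{2 \left(-1\right)^{2}}{9}\right)\right) \frac{15}{26} \cdot 37 = \left(144 - \left(-8 - \frac{1}{9} + \frac{2}{9} \cdot 1\right)\right) 15 \cdot \frac{1}{26} \cdot 37 = \left(144 - \left(-8 - \frac{1}{9} + \frac{2}{9}\right)\right) \frac{15}{26} \cdot 37 = \left(144 - - \frac{71}{9}\right) \frac{15}{26} \cdot 37 = \left(144 + \frac{71}{9}\right) \frac{15}{26} \cdot 37 = \frac{1367}{9} \cdot \frac{15}{26} \cdot 37 = \frac{6835}{78} \cdot 37 = \frac{252895}{78}$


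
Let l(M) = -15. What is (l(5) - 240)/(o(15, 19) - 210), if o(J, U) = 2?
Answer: 255/208 ≈ 1.2260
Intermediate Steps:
(l(5) - 240)/(o(15, 19) - 210) = (-15 - 240)/(2 - 210) = -255/(-208) = -255*(-1/208) = 255/208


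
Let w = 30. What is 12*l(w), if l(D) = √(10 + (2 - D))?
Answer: 36*I*√2 ≈ 50.912*I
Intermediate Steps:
l(D) = √(12 - D)
12*l(w) = 12*√(12 - 1*30) = 12*√(12 - 30) = 12*√(-18) = 12*(3*I*√2) = 36*I*√2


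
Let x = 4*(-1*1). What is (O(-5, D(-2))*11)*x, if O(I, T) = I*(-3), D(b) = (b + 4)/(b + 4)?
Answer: -660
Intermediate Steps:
D(b) = 1 (D(b) = (4 + b)/(4 + b) = 1)
O(I, T) = -3*I
x = -4 (x = 4*(-1) = -4)
(O(-5, D(-2))*11)*x = (-3*(-5)*11)*(-4) = (15*11)*(-4) = 165*(-4) = -660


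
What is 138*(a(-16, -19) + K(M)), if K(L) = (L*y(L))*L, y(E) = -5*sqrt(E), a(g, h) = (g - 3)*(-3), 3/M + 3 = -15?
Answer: 7866 - 115*I*sqrt(6)/36 ≈ 7866.0 - 7.8248*I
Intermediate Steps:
M = -1/6 (M = 3/(-3 - 15) = 3/(-18) = 3*(-1/18) = -1/6 ≈ -0.16667)
a(g, h) = 9 - 3*g (a(g, h) = (-3 + g)*(-3) = 9 - 3*g)
K(L) = -5*L**(5/2) (K(L) = (L*(-5*sqrt(L)))*L = (-5*L**(3/2))*L = -5*L**(5/2))
138*(a(-16, -19) + K(M)) = 138*((9 - 3*(-16)) - 5*I*sqrt(6)/216) = 138*((9 + 48) - 5*I*sqrt(6)/216) = 138*(57 - 5*I*sqrt(6)/216) = 7866 - 115*I*sqrt(6)/36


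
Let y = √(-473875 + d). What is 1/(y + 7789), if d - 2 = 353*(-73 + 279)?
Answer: 7789/61069676 - I*√401155/61069676 ≈ 0.00012754 - 1.0371e-5*I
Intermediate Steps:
d = 72720 (d = 2 + 353*(-73 + 279) = 2 + 353*206 = 2 + 72718 = 72720)
y = I*√401155 (y = √(-473875 + 72720) = √(-401155) = I*√401155 ≈ 633.37*I)
1/(y + 7789) = 1/(I*√401155 + 7789) = 1/(7789 + I*√401155)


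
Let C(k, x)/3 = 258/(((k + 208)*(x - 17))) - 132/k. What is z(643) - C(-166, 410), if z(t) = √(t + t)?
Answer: -185135/76111 + √1286 ≈ 33.428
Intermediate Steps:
z(t) = √2*√t (z(t) = √(2*t) = √2*√t)
C(k, x) = -396/k + 774/((-17 + x)*(208 + k)) (C(k, x) = 3*(258/(((k + 208)*(x - 17))) - 132/k) = 3*(258/(((208 + k)*(-17 + x))) - 132/k) = 3*(258/(((-17 + x)*(208 + k))) - 132/k) = 3*(258*(1/((-17 + x)*(208 + k))) - 132/k) = 3*(258/((-17 + x)*(208 + k)) - 132/k) = 3*(-132/k + 258/((-17 + x)*(208 + k))) = -396/k + 774/((-17 + x)*(208 + k)))
z(643) - C(-166, 410) = √2*√643 - 18*(77792 - 4576*410 + 417*(-166) - 22*(-166)*410)/((-166)*(-3536 - 17*(-166) + 208*410 - 166*410)) = √1286 - 18*(-1)*(77792 - 1876160 - 69222 + 1497320)/(166*(-3536 + 2822 + 85280 - 68060)) = √1286 - 18*(-1)*(-370270)/(166*16506) = √1286 - 1*185135/76111 = √1286 - 185135/76111 = -185135/76111 + √1286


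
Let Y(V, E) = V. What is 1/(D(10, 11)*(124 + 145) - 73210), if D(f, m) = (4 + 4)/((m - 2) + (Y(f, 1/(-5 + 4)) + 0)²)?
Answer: -109/7977738 ≈ -1.3663e-5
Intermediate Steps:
D(f, m) = 8/(-2 + m + f²) (D(f, m) = (4 + 4)/((m - 2) + (f + 0)²) = 8/((-2 + m) + f²) = 8/(-2 + m + f²))
1/(D(10, 11)*(124 + 145) - 73210) = 1/((8/(-2 + 11 + 10²))*(124 + 145) - 73210) = 1/((8/(-2 + 11 + 100))*269 - 73210) = 1/((8/109)*269 - 73210) = 1/(2152/109 - 73210) = 1/(-7977738/109) = -109/7977738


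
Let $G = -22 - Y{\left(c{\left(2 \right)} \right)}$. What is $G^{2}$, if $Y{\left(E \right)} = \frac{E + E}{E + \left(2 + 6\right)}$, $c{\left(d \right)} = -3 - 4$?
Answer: $64$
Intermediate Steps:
$c{\left(d \right)} = -7$
$Y{\left(E \right)} = \frac{2 E}{8 + E}$ ($Y{\left(E \right)} = \frac{2 E}{E + 8} = \frac{2 E}{8 + E}$)
$G = -8$ ($G = -22 - 2 \left(-7\right) \frac{1}{8 - 7} = -22 - 2 \left(-7\right) 1^{-1} = -22 - 2 \left(-7\right) 1 = -22 - -14 = -22 + 14 = -8$)
$G^{2} = \left(-8\right)^{2} = 64$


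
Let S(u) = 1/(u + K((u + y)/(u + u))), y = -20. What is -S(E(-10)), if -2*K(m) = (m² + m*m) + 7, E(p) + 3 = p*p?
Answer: -37636/3513037 ≈ -0.010713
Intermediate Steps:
E(p) = -3 + p² (E(p) = -3 + p*p = -3 + p²)
K(m) = -7/2 - m² (K(m) = -((m² + m*m) + 7)/2 = -((m² + m²) + 7)/2 = -(2*m² + 7)/2 = -(7 + 2*m²)/2 = -7/2 - m²)
S(u) = 1/(-7/2 + u - (-20 + u)²/(4*u²)) (S(u) = 1/(u + (-7/2 - ((u - 20)/(u + u))²)) = 1/(u + (-7/2 - ((-20 + u)/((2*u)))²)) = 1/(u + (-7/2 - ((-20 + u)*(1/(2*u)))²)) = 1/(u + (-7/2 - ((-20 + u)/(2*u))²)) = 1/(u + (-7/2 - (-20 + u)²/(4*u²))) = 1/(-7/2 + u - (-20 + u)²/(4*u²)))
-S(E(-10)) = -4*(-3 + (-10)²)²/(-400 - 15*(-3 + (-10)²)² + 4*(-3 + (-10)²)³ + 40*(-3 + (-10)²)) = -4*(-3 + 100)²/(-400 - 15*(-3 + 100)² + 4*(-3 + 100)³ + 40*(-3 + 100)) = -4*97²/(-400 - 15*97² + 4*97³ + 40*97) = -4*9409/(-400 - 15*9409 + 4*912673 + 3880) = -4*9409/(-400 - 141135 + 3650692 + 3880) = -4*9409/3513037 = -1*37636/3513037 = -37636/3513037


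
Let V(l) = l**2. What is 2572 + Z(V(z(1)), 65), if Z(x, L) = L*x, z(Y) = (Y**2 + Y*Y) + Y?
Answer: 3157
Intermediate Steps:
z(Y) = Y + 2*Y**2 (z(Y) = (Y**2 + Y**2) + Y = 2*Y**2 + Y = Y + 2*Y**2)
2572 + Z(V(z(1)), 65) = 2572 + 65*(1*(1 + 2*1))**2 = 2572 + 65*(1*(1 + 2))**2 = 2572 + 65*(1*3)**2 = 2572 + 65*3**2 = 2572 + 65*9 = 2572 + 585 = 3157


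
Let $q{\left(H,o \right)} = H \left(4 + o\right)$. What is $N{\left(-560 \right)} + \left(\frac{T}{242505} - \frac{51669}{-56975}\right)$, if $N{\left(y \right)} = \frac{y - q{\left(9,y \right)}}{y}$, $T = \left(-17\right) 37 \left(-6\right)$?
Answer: $- \frac{10640060023}{1517130300} \approx -7.0133$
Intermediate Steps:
$T = 3774$ ($T = \left(-629\right) \left(-6\right) = 3774$)
$N{\left(y \right)} = \frac{-36 - 8 y}{y}$ ($N{\left(y \right)} = \frac{y - 9 \left(4 + y\right)}{y} = \frac{y - \left(36 + 9 y\right)}{y} = \frac{-36 - 8 y}{y}$)
$N{\left(-560 \right)} + \left(\frac{T}{242505} - \frac{51669}{-56975}\right) = \left(-8 - \frac{36}{-560}\right) + \left(\frac{3774}{242505} - \frac{51669}{-56975}\right) = \left(-8 - - \frac{9}{140}\right) + \left(3774 \cdot \frac{1}{242505} - - \frac{51669}{56975}\right) = \left(-8 + \frac{9}{140}\right) + \left(\frac{74}{4755} + \frac{51669}{56975}\right) = - \frac{1111}{140} + \frac{49980449}{54183225} = - \frac{10640060023}{1517130300}$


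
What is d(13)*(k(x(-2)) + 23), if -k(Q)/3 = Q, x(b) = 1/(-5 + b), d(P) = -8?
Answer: -1312/7 ≈ -187.43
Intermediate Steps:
k(Q) = -3*Q
d(13)*(k(x(-2)) + 23) = -8*(-3/(-5 - 2) + 23) = -8*(-3/(-7) + 23) = -8*(-3*(-⅐) + 23) = -8*(3/7 + 23) = -8*164/7 = -1312/7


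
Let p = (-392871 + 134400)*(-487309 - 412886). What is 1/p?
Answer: 1/232674301845 ≈ 4.2979e-12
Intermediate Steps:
p = 232674301845 (p = -258471*(-900195) = 232674301845)
1/p = 1/232674301845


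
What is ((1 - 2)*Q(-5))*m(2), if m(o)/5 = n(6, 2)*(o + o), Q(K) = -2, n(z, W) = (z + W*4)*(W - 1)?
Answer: 560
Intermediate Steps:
n(z, W) = (-1 + W)*(z + 4*W) (n(z, W) = (z + 4*W)*(-1 + W) = (-1 + W)*(z + 4*W))
m(o) = 140*o (m(o) = 5*((-1*6 - 4*2 + 4*2**2 + 2*6)*(o + o)) = 5*((-6 - 8 + 4*4 + 12)*(2*o)) = 5*((-6 - 8 + 16 + 12)*(2*o)) = 5*(14*(2*o)) = 5*(28*o) = 140*o)
((1 - 2)*Q(-5))*m(2) = ((1 - 2)*(-2))*(140*2) = -1*(-2)*280 = 2*280 = 560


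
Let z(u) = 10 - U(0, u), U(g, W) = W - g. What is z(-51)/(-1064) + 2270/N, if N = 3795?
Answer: 436757/807576 ≈ 0.54082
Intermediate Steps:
z(u) = 10 - u (z(u) = 10 - (u - 1*0) = 10 - (u + 0) = 10 - u)
z(-51)/(-1064) + 2270/N = (10 - 1*(-51))/(-1064) + 2270/3795 = (10 + 51)*(-1/1064) + 2270*(1/3795) = 61*(-1/1064) + 454/759 = -61/1064 + 454/759 = 436757/807576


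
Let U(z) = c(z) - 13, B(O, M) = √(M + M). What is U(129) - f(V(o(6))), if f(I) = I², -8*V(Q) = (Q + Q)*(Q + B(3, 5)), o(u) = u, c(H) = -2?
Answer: -237/2 - 27*√10 ≈ -203.88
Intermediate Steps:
B(O, M) = √2*√M (B(O, M) = √(2*M) = √2*√M)
U(z) = -15 (U(z) = -2 - 13 = -15)
V(Q) = -Q*(Q + √10)/4 (V(Q) = -(Q + Q)*(Q + √2*√5)/8 = -2*Q*(Q + √10)/8 = -Q*(Q + √10)/4)
U(129) - f(V(o(6))) = -15 - (-¼*6*(6 + √10))² = -15 - (-9 - 3*√10/2)²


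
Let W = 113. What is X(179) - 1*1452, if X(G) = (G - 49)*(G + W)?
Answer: 36508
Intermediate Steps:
X(G) = (-49 + G)*(113 + G) (X(G) = (G - 49)*(G + 113) = (-49 + G)*(113 + G))
X(179) - 1*1452 = (-5537 + 179**2 + 64*179) - 1*1452 = (-5537 + 32041 + 11456) - 1452 = 37960 - 1452 = 36508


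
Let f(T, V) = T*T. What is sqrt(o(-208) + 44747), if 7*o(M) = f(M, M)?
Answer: sqrt(2495451)/7 ≈ 225.67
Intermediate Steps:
f(T, V) = T**2
o(M) = M**2/7
sqrt(o(-208) + 44747) = sqrt((1/7)*(-208)**2 + 44747) = sqrt((1/7)*43264 + 44747) = sqrt(43264/7 + 44747) = sqrt(356493/7) = sqrt(2495451)/7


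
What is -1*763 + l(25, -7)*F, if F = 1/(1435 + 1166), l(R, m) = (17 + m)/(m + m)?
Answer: -13891946/18207 ≈ -763.00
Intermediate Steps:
l(R, m) = (17 + m)/(2*m) (l(R, m) = (17 + m)/((2*m)) = (17 + m)*(1/(2*m)) = (17 + m)/(2*m))
F = 1/2601 ≈ 0.00038447
-1*763 + l(25, -7)*F = -1*763 + ((1/2)*(17 - 7)/(-7))*(1/2601) = -763 + ((1/2)*(-1/7)*10)*(1/2601) = -763 - 5/7*1/2601 = -763 - 5/18207 = -13891946/18207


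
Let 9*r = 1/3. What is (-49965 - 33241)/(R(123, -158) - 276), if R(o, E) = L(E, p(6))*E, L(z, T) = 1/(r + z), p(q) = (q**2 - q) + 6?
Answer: 177436795/586437 ≈ 302.57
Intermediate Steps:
r = 1/27 (r = (1/9)/3 = (1/9)*(1/3) = 1/27 ≈ 0.037037)
p(q) = 6 + q**2 - q
L(z, T) = 1/(1/27 + z)
R(o, E) = 27*E/(1 + 27*E) (R(o, E) = (27/(1 + 27*E))*E = 27*E/(1 + 27*E))
(-49965 - 33241)/(R(123, -158) - 276) = (-49965 - 33241)/(27*(-158)/(1 + 27*(-158)) - 276) = -83206/(27*(-158)/(1 - 4266) - 276) = -83206/(27*(-158)/(-4265) - 276) = -83206/(27*(-158)*(-1/4265) - 276) = -83206/(4266/4265 - 276) = -83206/(-1172874/4265) = -83206*(-4265/1172874) = 177436795/586437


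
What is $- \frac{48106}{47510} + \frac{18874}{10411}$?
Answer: $\frac{197936087}{247313305} \approx 0.80035$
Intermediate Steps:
$- \frac{48106}{47510} + \frac{18874}{10411} = \left(-48106\right) \frac{1}{47510} + 18874 \cdot \frac{1}{10411} = - \frac{24053}{23755} + \frac{18874}{10411} = \frac{197936087}{247313305}$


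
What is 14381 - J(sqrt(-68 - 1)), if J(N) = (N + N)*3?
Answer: 14381 - 6*I*sqrt(69) ≈ 14381.0 - 49.84*I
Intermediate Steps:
J(N) = 6*N (J(N) = (2*N)*3 = 6*N)
14381 - J(sqrt(-68 - 1)) = 14381 - 6*sqrt(-68 - 1) = 14381 - 6*sqrt(-69) = 14381 - 6*I*sqrt(69)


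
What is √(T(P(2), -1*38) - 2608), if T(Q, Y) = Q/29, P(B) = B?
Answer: I*√2193270/29 ≈ 51.068*I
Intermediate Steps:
T(Q, Y) = Q/29 (T(Q, Y) = Q*(1/29) = Q/29)
√(T(P(2), -1*38) - 2608) = √((1/29)*2 - 2608) = √(2/29 - 2608) = √(-75630/29) = I*√2193270/29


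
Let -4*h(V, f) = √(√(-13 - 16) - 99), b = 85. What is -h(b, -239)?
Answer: √(-99 + I*√29)/4 ≈ 0.067629 + 2.4884*I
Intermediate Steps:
h(V, f) = -√(-99 + I*√29)/4 (h(V, f) = -√(√(-13 - 16) - 99)/4 = -√(√(-29) - 99)/4 = -√(I*√29 - 99)/4 = -√(-99 + I*√29)/4)
-h(b, -239) = -(-1)*√(-99 + I*√29)/4 = √(-99 + I*√29)/4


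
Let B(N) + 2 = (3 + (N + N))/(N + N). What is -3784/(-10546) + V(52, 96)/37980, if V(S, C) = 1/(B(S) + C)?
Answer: 177543685918/494813495205 ≈ 0.35881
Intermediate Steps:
B(N) = -2 + (3 + 2*N)/(2*N) (B(N) = -2 + (3 + (N + N))/(N + N) = -2 + (3 + 2*N)/((2*N)) = -2 + (3 + 2*N)*(1/(2*N)) = -2 + (3 + 2*N)/(2*N))
V(S, C) = 1/(C + (3/2 - S)/S) (V(S, C) = 1/((3/2 - S)/S + C) = 1/(C + (3/2 - S)/S))
-3784/(-10546) + V(52, 96)/37980 = -3784/(-10546) + (2*52/(3 - 2*52 + 2*96*52))/37980 = -3784*(-1/10546) + (2*52/(3 - 104 + 9984))*(1/37980) = 1892/5273 + (2*52/9883)*(1/37980) = 1892/5273 + (2*52*(1/9883))*(1/37980) = 1892/5273 + (104/9883)*(1/37980) = 1892/5273 + 26/93839085 = 177543685918/494813495205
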